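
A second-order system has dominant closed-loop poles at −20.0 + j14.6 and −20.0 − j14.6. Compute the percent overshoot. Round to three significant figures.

|pole| = ω_n = √(20.0² + 14.6²) = 24.8 rad/s; ζ = cos θ = σ/ω_n = 0.808.
Overshoot: exp(−π·0.808/√(1−0.808²)) = 0.0135, i.e. 1.35%.

%OS ≈ 1.35%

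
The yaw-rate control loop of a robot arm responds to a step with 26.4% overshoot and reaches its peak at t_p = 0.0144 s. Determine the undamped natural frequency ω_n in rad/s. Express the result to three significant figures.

ω_n ≈ 237 rad/s

The overshoot fixes ζ = −ln(OS)/√(π²+ln²(OS)) = 0.390.
t_p = π/ω_d ⇒ ω_d = 218 rad/s; then ω_n = ω_d/√(1−ζ²) = 237 rad/s.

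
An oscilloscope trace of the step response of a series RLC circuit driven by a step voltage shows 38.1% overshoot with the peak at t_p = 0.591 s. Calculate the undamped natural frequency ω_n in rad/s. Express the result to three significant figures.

ω_n ≈ 5.56 rad/s

The overshoot fixes ζ = −ln(OS)/√(π²+ln²(OS)) = 0.294.
From t_p = π/ω_d, ω_d = π/0.591 = 5.32 rad/s, so ω_n = ω_d/√(1−ζ²) = 5.56 rad/s.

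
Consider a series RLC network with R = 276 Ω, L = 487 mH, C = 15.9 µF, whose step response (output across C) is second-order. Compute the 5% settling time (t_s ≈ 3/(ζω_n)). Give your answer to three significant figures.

For a series RLC circuit (capacitor voltage as output), ω_n = 1/√(LC) = 1/√(487 mH · 15.9 µF) = 359 rad/s.
ζ = (R/2)·√(C/L) = (276/2)·√(15.9 µF/487 mH) = 0.789.
t_s ≈ 3/(ζω_n) = 0.0106 s.

t_s ≈ 0.0106 s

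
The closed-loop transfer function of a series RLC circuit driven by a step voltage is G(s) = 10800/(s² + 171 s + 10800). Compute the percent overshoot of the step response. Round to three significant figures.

Comparing the denominator to s² + 2ζω_n s + ω_n²: ω_n = √10800 = 104 rad/s, and 2ζω_n = 171 so ζ = 171/(2·104) = 0.823.
%OS = 100 e^{−πζ/√(1−ζ²)} with ζ = 0.823 gives 1.06%.

%OS ≈ 1.06%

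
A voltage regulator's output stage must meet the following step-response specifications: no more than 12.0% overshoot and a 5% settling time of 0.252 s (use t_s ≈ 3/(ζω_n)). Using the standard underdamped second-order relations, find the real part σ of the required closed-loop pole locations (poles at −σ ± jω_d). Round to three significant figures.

σ ≈ 11.9

The settling-time spec alone fixes σ = ζω_n = 3/t_s = 3/0.252 = 11.9.
(Overshoot then fixes ζ = 0.559 and hence ω_d = σ·√(1−ζ²)/ζ = 17.6 rad/s.)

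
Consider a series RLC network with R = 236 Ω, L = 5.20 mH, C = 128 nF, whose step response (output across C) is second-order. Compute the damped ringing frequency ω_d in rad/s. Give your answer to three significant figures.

ω_d ≈ 31400 rad/s

For a series RLC circuit (capacitor voltage as output), ω_n = 1/√(LC) = 1/√(5.20 mH · 128 nF) = 38800 rad/s.
ζ = (R/2)·√(C/L) = (236/2)·√(128 nF/5.20 mH) = 0.585.
ω_d = ω_n√(1−ζ²) = 31400 rad/s.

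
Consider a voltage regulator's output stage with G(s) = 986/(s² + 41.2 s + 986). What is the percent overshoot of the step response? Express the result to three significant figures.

%OS ≈ 6.52%

Matching coefficients with s² + 2ζω_n s + ω_n² gives ω_n² = 986 ⇒ ω_n = 31.4 rad/s, and ζ = 41.2/(2ω_n) = 0.656.
%OS = 100·exp(−πζ/√(1−ζ²)) = 6.52%.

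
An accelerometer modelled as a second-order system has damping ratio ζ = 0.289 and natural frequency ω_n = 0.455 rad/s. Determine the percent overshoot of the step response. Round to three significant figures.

For an underdamped second-order system, %OS = 100·exp(−πζ/√(1−ζ²)).
πζ/√(1−ζ²) = π·0.289/√(1−0.0835) = 0.9484, so %OS = 100·e^(−0.9484) = 38.7%.

%OS ≈ 38.7%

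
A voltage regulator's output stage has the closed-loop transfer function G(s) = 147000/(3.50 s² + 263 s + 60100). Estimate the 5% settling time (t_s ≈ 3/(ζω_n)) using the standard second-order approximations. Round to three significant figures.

Dividing through by 3.50: denominator becomes s² + 75.14 s + 17170.
So ω_n = √17170 = 131 rad/s and ζ = 75.14/(2·131) = 0.287.
t_s ≈ 3/(ζω_n) = 0.0798 s.

t_s ≈ 0.0798 s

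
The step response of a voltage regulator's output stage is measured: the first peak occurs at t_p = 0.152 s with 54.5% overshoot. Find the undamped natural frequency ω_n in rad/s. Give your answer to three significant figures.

ζ from %OS: ζ = |ln 0.545|/√(π²+ln²0.545) = 0.190.
From t_p = π/ω_d, ω_d = π/0.152 = 20.7 rad/s, so ω_n = ω_d/√(1−ζ²) = 21.1 rad/s.

ω_n ≈ 21.1 rad/s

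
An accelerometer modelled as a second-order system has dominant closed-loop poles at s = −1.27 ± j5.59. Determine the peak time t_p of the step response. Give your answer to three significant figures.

t_p ≈ 0.562 s

t_p = π/ω_d with ω_d = 5.59 (the imaginary part), so t_p = 0.562 s.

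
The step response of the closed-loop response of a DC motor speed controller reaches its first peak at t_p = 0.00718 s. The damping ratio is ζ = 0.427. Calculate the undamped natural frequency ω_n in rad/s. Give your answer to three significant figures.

Peak time t_p = π/ω_d, so ω_d = π/t_p = π/0.00718 = 438 rad/s.
ω_n = ω_d/√(1−ζ²) = 438/√0.818 = 484 rad/s.

ω_n ≈ 484 rad/s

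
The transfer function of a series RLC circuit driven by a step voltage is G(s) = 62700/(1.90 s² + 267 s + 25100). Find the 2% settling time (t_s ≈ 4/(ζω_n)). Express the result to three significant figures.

t_s ≈ 0.0569 s

Dividing through by 1.90: denominator becomes s² + 140.5 s + 13210.
So ω_n = √13210 = 115 rad/s and ζ = 140.5/(2·115) = 0.611.
t_s ≈ 4/(ζω_n) = 0.0569 s.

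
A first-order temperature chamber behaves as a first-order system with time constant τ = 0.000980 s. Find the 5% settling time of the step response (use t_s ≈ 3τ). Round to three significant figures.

t_s ≈ 3τ = 0.00294 s.

t_s ≈ 0.00294 s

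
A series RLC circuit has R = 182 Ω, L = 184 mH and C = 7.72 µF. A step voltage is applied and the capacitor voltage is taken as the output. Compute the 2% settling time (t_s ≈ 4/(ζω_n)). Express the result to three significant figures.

t_s ≈ 0.00809 s

For a series RLC circuit (capacitor voltage as output), ω_n = 1/√(LC) = 1/√(184 mH · 7.72 µF) = 839 rad/s.
ζ = (R/2)·√(C/L) = (182/2)·√(7.72 µF/184 mH) = 0.589.
t_s ≈ 4/(ζω_n) = 0.00809 s.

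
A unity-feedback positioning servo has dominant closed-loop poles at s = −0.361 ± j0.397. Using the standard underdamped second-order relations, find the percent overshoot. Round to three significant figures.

|pole| = ω_n = √(0.361² + 0.397²) = 0.537 rad/s; ζ = cos θ = σ/ω_n = 0.673.
Overshoot: exp(−π·0.673/√(1−0.673²)) = 0.0575, i.e. 5.75%.

%OS ≈ 5.75%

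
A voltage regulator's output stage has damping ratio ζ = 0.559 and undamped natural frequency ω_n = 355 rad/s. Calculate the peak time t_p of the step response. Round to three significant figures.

The damped frequency is ω_d = ω_n√(1−ζ²) = 355·√(1−0.312) = 294 rad/s.
Peak time t_p = π/ω_d = π/294 = 0.0107 s.

t_p ≈ 0.0107 s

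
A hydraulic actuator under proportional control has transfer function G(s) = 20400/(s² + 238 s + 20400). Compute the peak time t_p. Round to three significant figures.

t_p ≈ 0.0398 s

Comparing the denominator to s² + 2ζω_n s + ω_n²: ω_n = √20400 = 143 rad/s, and 2ζω_n = 238 so ζ = 238/(2·143) = 0.833.
ω_d = ω_n√(1−ζ²) = 79.0 rad/s. Then t_p = π/ω_d = 0.0398 s.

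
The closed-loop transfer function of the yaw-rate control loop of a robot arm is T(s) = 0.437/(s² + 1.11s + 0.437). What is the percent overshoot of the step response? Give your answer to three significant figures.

%OS ≈ 0.779%

ω_n = √0.437 = 0.661 rad/s; ζ = 1.11/(2·0.661) = 0.840.
Overshoot: exp(−π·0.840/√(1−0.840²)) = 0.00779, i.e. 0.779%.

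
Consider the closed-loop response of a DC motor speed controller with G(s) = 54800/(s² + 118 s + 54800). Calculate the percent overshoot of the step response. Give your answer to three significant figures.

%OS ≈ 44.1%

Comparing the denominator to s² + 2ζω_n s + ω_n²: ω_n = √54800 = 234 rad/s, and 2ζω_n = 118 so ζ = 118/(2·234) = 0.252.
%OS = 100 e^{−πζ/√(1−ζ²)} with ζ = 0.252 gives 44.1%.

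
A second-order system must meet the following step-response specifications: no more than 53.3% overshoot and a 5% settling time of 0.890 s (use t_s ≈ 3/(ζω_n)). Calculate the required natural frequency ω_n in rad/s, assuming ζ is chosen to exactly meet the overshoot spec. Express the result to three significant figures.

From %OS = 100·exp(−πζ/√(1−ζ²)), invert to get ζ = −ln(OS)/√(π² + ln²(OS)) with OS = 0.533.
−ln 0.533 = 0.6292, so ζ = 0.6292/√(π² + 0.3959) = 0.196.
Then ω_n = 3/(ζ t_s) = 3/(0.196 × 0.890) = 17.2 rad/s.

ω_n ≈ 17.2 rad/s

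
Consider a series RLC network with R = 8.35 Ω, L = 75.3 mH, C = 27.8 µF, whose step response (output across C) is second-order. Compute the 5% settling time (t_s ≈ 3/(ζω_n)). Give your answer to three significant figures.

t_s ≈ 0.0541 s

For a series RLC circuit (capacitor voltage as output), ω_n = 1/√(LC) = 1/√(75.3 mH · 27.8 µF) = 691 rad/s.
ζ = (R/2)·√(C/L) = (8.35/2)·√(27.8 µF/75.3 mH) = 0.0802.
t_s ≈ 3/(ζω_n) = 0.0541 s.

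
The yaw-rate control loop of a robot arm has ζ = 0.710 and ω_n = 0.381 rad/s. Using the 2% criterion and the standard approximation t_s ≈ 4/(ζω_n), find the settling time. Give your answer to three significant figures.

t_s ≈ 14.8 s

t_s ≈ 4/(ζω_n) = 4/(0.710 × 0.381) = 14.8 s.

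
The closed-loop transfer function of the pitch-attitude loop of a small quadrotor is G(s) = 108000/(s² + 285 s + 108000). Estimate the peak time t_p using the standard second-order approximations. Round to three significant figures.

t_p ≈ 0.0106 s

Matching coefficients with s² + 2ζω_n s + ω_n² gives ω_n² = 108000 ⇒ ω_n = 329 rad/s, and ζ = 285/(2ω_n) = 0.434.
The damped frequency ω_d = ω_n√(1−ζ²) = 296 rad/s. Then t_p = π/ω_d = 0.0106 s.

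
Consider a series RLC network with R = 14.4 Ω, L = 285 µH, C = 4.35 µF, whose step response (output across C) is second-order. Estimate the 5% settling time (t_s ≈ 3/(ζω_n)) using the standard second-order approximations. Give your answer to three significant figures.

t_s ≈ 0.000119 s

For a series RLC circuit (capacitor voltage as output), ω_n = 1/√(LC) = 1/√(285 µH · 4.35 µF) = 28400 rad/s.
ζ = (R/2)·√(C/L) = (14.4/2)·√(4.35 µF/285 µH) = 0.890.
t_s ≈ 3/(ζω_n) = 0.000119 s.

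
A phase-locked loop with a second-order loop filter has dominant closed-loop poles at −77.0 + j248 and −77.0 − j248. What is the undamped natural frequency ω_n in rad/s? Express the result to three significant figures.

ω_n ≈ 260 rad/s

|pole| = ω_n = √(77.0² + 248²) = 260 rad/s; ζ = cos θ = σ/ω_n = 0.297.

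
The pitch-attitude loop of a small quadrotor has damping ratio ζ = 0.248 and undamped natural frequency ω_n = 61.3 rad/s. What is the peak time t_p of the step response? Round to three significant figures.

t_p ≈ 0.0529 s

The damped frequency is ω_d = ω_n√(1−ζ²) = 61.3·√(1−0.0615) = 59.4 rad/s.
Peak time t_p = π/ω_d = π/59.4 = 0.0529 s.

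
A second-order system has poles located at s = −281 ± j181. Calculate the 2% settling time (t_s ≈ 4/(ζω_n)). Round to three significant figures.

t_s ≈ 0.0142 s

For poles at −σ ± jω_d, ζω_n = σ = 281, so t_s ≈ 4/σ = 0.0142 s.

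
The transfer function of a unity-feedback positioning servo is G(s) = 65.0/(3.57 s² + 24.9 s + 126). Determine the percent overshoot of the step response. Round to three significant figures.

%OS ≈ 10.2%

Dividing through by 3.57: denominator becomes s² + 6.975 s + 35.29.
So ω_n = √35.29 = 5.94 rad/s and ζ = 6.975/(2·5.94) = 0.587.
%OS = 100·exp(−πζ/√(1−ζ²)) = 10.2%.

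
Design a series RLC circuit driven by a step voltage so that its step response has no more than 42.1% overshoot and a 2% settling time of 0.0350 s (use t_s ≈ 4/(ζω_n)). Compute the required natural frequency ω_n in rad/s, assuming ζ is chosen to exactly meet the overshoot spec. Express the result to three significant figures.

Inverting the overshoot relation: ζ = |ln 0.421|/√(π² + ln²0.421) = 0.265.
From t_s ≈ 4/(ζω_n): ω_n = 4/(ζ·t_s) = 4/(0.265·0.0350) = 430 rad/s.

ω_n ≈ 430 rad/s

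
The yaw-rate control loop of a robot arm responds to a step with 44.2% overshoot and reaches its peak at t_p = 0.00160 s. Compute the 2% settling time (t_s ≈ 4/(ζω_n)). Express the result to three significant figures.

t_s ≈ 0.00784 s

The overshoot fixes ζ = −ln(OS)/√(π²+ln²(OS)) = 0.252.
t_p = π/ω_d ⇒ ω_d = 1960 rad/s; then ω_n = ω_d/√(1−ζ²) = 2030 rad/s.
t_s ≈ 4/(ζω_n) = 4/(0.252·2030) = 0.00784 s.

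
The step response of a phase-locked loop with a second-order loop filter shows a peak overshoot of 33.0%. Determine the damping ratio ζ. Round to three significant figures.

ζ ≈ 0.333

ζ = −ln(OS)/√(π² + (ln OS)²). With OS = 0.330, ln OS = −1.109 and ζ = 1.109/3.331 = 0.333.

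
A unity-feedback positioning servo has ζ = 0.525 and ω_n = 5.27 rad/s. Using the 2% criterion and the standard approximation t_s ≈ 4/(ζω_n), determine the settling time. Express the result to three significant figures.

t_s ≈ 4/(ζω_n) = 4/(0.525 × 5.27) = 1.45 s.

t_s ≈ 1.45 s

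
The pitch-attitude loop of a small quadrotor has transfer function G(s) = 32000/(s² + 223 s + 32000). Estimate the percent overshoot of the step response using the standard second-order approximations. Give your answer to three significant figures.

%OS ≈ 8.17%

Comparing the denominator to s² + 2ζω_n s + ω_n²: ω_n = √32000 = 179 rad/s, and 2ζω_n = 223 so ζ = 223/(2·179) = 0.623.
%OS = 100·exp(−πζ/√(1−ζ²)) = 8.17%.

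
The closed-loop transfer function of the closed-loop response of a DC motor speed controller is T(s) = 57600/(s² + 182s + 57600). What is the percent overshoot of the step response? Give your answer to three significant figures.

%OS ≈ 27.6%

Matching coefficients with s² + 2ζω_n s + ω_n² gives ω_n² = 57600 ⇒ ω_n = 240 rad/s, and ζ = 182/(2ω_n) = 0.379.
%OS = 100 e^{−πζ/√(1−ζ²)} with ζ = 0.379 gives 27.6%.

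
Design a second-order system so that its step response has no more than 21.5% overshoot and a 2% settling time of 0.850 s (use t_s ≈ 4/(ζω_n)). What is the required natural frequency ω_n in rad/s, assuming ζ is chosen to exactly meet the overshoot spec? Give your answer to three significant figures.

Inverting the overshoot relation: ζ = |ln 0.215|/√(π² + ln²0.215) = 0.439.
Then ω_n = 4/(ζ t_s) = 4/(0.439 × 0.850) = 10.7 rad/s.

ω_n ≈ 10.7 rad/s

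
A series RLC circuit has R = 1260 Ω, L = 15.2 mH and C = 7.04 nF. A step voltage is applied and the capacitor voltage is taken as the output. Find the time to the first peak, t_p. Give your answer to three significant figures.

t_p ≈ 0.0000360 s

For a series RLC circuit (capacitor voltage as output), ω_n = 1/√(LC) = 1/√(15.2 mH · 7.04 nF) = 96700 rad/s.
ζ = (R/2)·√(C/L) = (1260/2)·√(7.04 nF/15.2 mH) = 0.429.
The damped frequency ω_d = ω_n√(1−ζ²) = 87300 rad/s. t_p = π/ω_d = 0.0000360 s.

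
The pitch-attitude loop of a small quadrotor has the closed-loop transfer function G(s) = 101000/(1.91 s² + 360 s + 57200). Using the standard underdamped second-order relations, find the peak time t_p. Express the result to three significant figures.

t_p ≈ 0.0216 s

Dividing through by 1.91: denominator becomes s² + 188.5 s + 29950.
So ω_n = √29950 = 173 rad/s and ζ = 188.5/(2·173) = 0.545.
ω_d = ω_n√(1−ζ²) = 145 rad/s. t_p = π/ω_d = 0.0216 s.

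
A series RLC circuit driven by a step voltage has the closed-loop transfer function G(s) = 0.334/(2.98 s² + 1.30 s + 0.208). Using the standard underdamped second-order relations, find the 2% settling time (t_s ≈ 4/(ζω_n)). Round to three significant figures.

Dividing through by 2.98: denominator becomes s² + 0.4362 s + 0.06980.
So ω_n = √0.06980 = 0.264 rad/s and ζ = 0.4362/(2·0.264) = 0.826.
t_s ≈ 4/(ζω_n) = 18.3 s.

t_s ≈ 18.3 s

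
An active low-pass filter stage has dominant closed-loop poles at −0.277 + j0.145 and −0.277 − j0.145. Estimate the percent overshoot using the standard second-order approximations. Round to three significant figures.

With σ = 0.277, ω_d = 0.145: ω_n = √(σ²+ω_d²) = 0.313 rad/s, ζ = σ/ω_n = 0.886.
Overshoot: exp(−π·0.886/√(1−0.886²)) = 0.00247, i.e. 0.247%.

%OS ≈ 0.247%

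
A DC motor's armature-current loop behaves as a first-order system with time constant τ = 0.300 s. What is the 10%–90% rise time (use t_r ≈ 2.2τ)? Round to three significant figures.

t_r ≈ 2.2τ = 0.660 s.

t_r ≈ 0.660 s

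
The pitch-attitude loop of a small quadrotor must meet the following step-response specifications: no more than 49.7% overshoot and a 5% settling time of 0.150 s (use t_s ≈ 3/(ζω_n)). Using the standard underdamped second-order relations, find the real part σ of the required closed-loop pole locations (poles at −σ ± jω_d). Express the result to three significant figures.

The settling-time spec alone fixes σ = ζω_n = 3/t_s = 3/0.150 = 20.0.
(Overshoot then fixes ζ = 0.217 and hence ω_d = σ·√(1−ζ²)/ζ = 89.9 rad/s.)

σ ≈ 20.0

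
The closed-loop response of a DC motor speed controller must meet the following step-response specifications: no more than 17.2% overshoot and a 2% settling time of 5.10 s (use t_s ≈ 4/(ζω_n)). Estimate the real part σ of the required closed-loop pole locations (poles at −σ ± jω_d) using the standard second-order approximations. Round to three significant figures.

The settling-time spec alone fixes σ = ζω_n = 4/t_s = 4/5.10 = 0.784.
(Overshoot then fixes ζ = 0.489 and hence ω_d = σ·√(1−ζ²)/ζ = 1.40 rad/s.)

σ ≈ 0.784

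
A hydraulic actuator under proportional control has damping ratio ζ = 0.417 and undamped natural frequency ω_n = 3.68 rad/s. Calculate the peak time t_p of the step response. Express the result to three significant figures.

The damped frequency is ω_d = ω_n√(1−ζ²) = 3.68·√(1−0.174) = 3.34 rad/s.
Peak time t_p = π/ω_d = π/3.34 = 0.939 s.

t_p ≈ 0.939 s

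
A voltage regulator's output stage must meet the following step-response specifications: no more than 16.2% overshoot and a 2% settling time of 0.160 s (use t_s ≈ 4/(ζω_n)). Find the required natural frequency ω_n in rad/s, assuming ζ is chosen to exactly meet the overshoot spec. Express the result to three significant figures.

From %OS = 100·exp(−πζ/√(1−ζ²)), invert to get ζ = −ln(OS)/√(π² + ln²(OS)) with OS = 0.162.
−ln 0.162 = 1.820, so ζ = 1.820/√(π² + 3.313) = 0.501.
Then ω_n = 4/(ζ t_s) = 4/(0.501 × 0.160) = 49.9 rad/s.

ω_n ≈ 49.9 rad/s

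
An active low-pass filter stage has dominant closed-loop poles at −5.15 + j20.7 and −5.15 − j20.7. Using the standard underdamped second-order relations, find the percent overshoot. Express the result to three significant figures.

%OS ≈ 45.8%

The poles are at −σ ± jω_d with σ = 5.15 and ω_d = 20.7, so ω_n = √(σ²+ω_d²) = 21.3 rad/s and ζ = σ/ω_n = 0.241.
%OS = 100 e^{−πζ/√(1−ζ²)} with ζ = 0.241 gives 45.8%.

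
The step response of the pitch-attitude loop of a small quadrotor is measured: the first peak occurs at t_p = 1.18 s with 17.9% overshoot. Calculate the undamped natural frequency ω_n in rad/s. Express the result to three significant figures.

ω_n ≈ 3.04 rad/s

ζ from %OS: ζ = |ln 0.179|/√(π²+ln²0.179) = 0.480.
From t_p = π/ω_d, ω_d = π/1.18 = 2.66 rad/s, so ω_n = ω_d/√(1−ζ²) = 3.04 rad/s.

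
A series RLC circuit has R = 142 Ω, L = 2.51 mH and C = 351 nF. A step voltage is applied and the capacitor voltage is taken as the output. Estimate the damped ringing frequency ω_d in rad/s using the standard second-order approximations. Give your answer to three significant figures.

For a series RLC circuit (capacitor voltage as output), ω_n = 1/√(LC) = 1/√(2.51 mH · 351 nF) = 33700 rad/s.
ζ = (R/2)·√(C/L) = (142/2)·√(351 nF/2.51 mH) = 0.840.
ω_d = 33700·√(1 − 0.840²) = 18300 rad/s.

ω_d ≈ 18300 rad/s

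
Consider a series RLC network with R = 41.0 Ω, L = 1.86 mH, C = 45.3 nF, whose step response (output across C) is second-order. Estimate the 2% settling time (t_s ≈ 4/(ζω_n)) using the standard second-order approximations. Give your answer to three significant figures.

t_s ≈ 0.000363 s

For a series RLC circuit (capacitor voltage as output), ω_n = 1/√(LC) = 1/√(1.86 mH · 45.3 nF) = 109000 rad/s.
ζ = (R/2)·√(C/L) = (41.0/2)·√(45.3 nF/1.86 mH) = 0.101.
t_s ≈ 4/(ζω_n) = 0.000363 s.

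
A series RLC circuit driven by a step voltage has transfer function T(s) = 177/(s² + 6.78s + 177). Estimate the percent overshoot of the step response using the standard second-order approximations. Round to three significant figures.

ω_n = √177 = 13.3 rad/s; ζ = 6.78/(2·13.3) = 0.255.
%OS = 100·exp(−πζ/√(1−ζ²)) = 43.7%.

%OS ≈ 43.7%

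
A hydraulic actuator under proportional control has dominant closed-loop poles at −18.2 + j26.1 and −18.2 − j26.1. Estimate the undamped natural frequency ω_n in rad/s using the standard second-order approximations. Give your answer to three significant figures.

ω_n ≈ 31.8 rad/s

|pole| = ω_n = √(18.2² + 26.1²) = 31.8 rad/s; ζ = cos θ = σ/ω_n = 0.572.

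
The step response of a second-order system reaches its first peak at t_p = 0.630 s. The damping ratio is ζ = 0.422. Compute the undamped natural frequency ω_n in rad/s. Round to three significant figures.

ω_n ≈ 5.50 rad/s

Peak time t_p = π/ω_d, so ω_d = π/t_p = π/0.630 = 4.99 rad/s.
ω_n = ω_d/√(1−ζ²) = 4.99/√0.822 = 5.50 rad/s.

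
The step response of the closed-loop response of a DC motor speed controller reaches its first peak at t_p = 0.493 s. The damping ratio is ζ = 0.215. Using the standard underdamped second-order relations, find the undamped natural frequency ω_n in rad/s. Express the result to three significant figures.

Peak time t_p = π/ω_d, so ω_d = π/t_p = π/0.493 = 6.37 rad/s.
ω_n = ω_d/√(1−ζ²) = 6.37/√0.954 = 6.52 rad/s.

ω_n ≈ 6.52 rad/s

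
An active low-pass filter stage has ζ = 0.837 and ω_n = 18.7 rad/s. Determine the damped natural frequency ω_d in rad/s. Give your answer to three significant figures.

ω_d = ω_n√(1−ζ²) = 18.7·√0.299 = 10.2 rad/s.

ω_d ≈ 10.2 rad/s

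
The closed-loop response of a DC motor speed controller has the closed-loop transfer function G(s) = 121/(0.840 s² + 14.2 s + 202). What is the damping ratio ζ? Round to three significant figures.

Dividing through by 0.840: denominator becomes s² + 16.90 s + 240.5.
So ω_n = √240.5 = 15.5 rad/s and ζ = 16.90/(2·15.5) = 0.545.

ζ ≈ 0.545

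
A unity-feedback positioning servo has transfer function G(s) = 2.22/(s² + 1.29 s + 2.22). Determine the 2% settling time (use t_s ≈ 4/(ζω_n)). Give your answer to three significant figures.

Comparing the denominator to s² + 2ζω_n s + ω_n²: ω_n = √2.22 = 1.49 rad/s, and 2ζω_n = 1.29 so ζ = 1.29/(2·1.49) = 0.433.
t_s ≈ 4/(ζω_n) = 4/(0.433·1.49) = 6.20 s.

t_s ≈ 6.20 s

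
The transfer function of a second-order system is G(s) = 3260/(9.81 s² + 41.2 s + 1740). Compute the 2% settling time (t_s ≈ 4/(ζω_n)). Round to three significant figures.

t_s ≈ 1.90 s

Dividing through by 9.81: denominator becomes s² + 4.200 s + 177.4.
So ω_n = √177.4 = 13.3 rad/s and ζ = 4.200/(2·13.3) = 0.158.
t_s ≈ 4/(ζω_n) = 1.90 s.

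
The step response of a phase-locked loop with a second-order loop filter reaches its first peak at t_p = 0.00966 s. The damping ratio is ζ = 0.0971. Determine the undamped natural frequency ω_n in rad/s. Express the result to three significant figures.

ω_n ≈ 327 rad/s

Peak time t_p = π/ω_d, so ω_d = π/t_p = π/0.00966 = 325 rad/s.
ω_n = ω_d/√(1−ζ²) = 325/√0.991 = 327 rad/s.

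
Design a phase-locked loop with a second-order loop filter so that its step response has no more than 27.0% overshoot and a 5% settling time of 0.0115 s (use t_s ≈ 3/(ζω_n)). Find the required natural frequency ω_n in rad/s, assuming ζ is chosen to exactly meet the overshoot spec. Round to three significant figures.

ω_n ≈ 678 rad/s

ζ = −ln(OS)/√(π² + (ln OS)²). With OS = 0.270, ln OS = −1.309 and ζ = 1.309/3.404 = 0.385.
From t_s ≈ 3/(ζω_n): ω_n = 3/(ζ·t_s) = 3/(0.385·0.0115) = 678 rad/s.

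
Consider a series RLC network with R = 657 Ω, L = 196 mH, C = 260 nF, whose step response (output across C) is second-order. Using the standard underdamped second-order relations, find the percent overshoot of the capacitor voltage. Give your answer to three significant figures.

For a series RLC circuit (capacitor voltage as output), ω_n = 1/√(LC) = 1/√(196 mH · 260 nF) = 4430 rad/s.
ζ = (R/2)·√(C/L) = (657/2)·√(260 nF/196 mH) = 0.378.
%OS = 100 e^{−πζ/√(1−ζ²)} with ζ = 0.378 gives 27.7%.

%OS ≈ 27.7%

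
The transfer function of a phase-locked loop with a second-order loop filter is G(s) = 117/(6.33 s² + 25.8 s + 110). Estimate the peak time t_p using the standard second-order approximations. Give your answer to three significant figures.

t_p ≈ 0.864 s

Dividing through by 6.33: denominator becomes s² + 4.076 s + 17.38.
So ω_n = √17.38 = 4.17 rad/s and ζ = 4.076/(2·4.17) = 0.489.
The damped frequency ω_d = ω_n√(1−ζ²) = 3.64 rad/s. t_p = π/ω_d = 0.864 s.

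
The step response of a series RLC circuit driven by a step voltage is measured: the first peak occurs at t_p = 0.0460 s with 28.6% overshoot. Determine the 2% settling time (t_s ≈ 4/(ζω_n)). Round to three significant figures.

From the overshoot, ζ = −ln(OS)/√(π²+ln²(OS)) = 0.370.
t_p = π/ω_d ⇒ ω_d = 68.3 rad/s; then ω_n = ω_d/√(1−ζ²) = 73.5 rad/s.
t_s ≈ 4/(ζω_n) = 4/(0.370·73.5) = 0.147 s.

t_s ≈ 0.147 s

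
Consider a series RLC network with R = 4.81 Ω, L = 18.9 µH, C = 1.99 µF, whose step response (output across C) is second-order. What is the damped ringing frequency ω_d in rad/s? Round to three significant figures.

ω_d ≈ 102000 rad/s

For a series RLC circuit (capacitor voltage as output), ω_n = 1/√(LC) = 1/√(18.9 µH · 1.99 µF) = 163000 rad/s.
ζ = (R/2)·√(C/L) = (4.81/2)·√(1.99 µF/18.9 µH) = 0.780.
ω_d = 163000·√(1 − 0.780²) = 102000 rad/s.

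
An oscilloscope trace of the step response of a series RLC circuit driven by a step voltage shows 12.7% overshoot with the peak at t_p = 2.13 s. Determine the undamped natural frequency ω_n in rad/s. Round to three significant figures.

ω_n ≈ 1.76 rad/s

ζ from %OS: ζ = |ln 0.127|/√(π²+ln²0.127) = 0.549.
t_p = π/ω_d ⇒ ω_d = 1.47 rad/s; then ω_n = ω_d/√(1−ζ²) = 1.76 rad/s.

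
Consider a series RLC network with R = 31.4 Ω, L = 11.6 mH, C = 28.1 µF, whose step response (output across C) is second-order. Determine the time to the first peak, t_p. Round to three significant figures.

t_p ≈ 0.00283 s

For a series RLC circuit (capacitor voltage as output), ω_n = 1/√(LC) = 1/√(11.6 mH · 28.1 µF) = 1750 rad/s.
ζ = (R/2)·√(C/L) = (31.4/2)·√(28.1 µF/11.6 mH) = 0.773.
ω_d = ω_n√(1−ζ²) = 1110 rad/s. t_p = π/ω_d = 0.00283 s.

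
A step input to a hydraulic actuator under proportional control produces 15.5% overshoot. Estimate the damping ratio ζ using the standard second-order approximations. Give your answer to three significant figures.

ζ = −ln(OS)/√(π² + (ln OS)²). With OS = 0.155, ln OS = −1.864 and ζ = 1.864/3.653 = 0.510.

ζ ≈ 0.510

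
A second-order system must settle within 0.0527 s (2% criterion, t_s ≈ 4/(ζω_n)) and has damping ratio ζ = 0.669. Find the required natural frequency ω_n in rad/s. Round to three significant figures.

Rearranging t_s ≈ 4/(ζω_n) gives ω_n = 4/(ζ·t_s) = 4/(0.669 × 0.0527) = 113 rad/s.

ω_n ≈ 113 rad/s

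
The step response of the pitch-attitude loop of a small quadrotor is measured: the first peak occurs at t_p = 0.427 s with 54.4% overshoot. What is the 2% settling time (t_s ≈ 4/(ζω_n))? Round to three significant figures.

t_s ≈ 2.81 s

The overshoot fixes ζ = −ln(OS)/√(π²+ln²(OS)) = 0.190.
t_p = π/ω_d ⇒ ω_d = 7.36 rad/s; then ω_n = ω_d/√(1−ζ²) = 7.49 rad/s.
t_s ≈ 4/(ζω_n) = 4/(0.190·7.49) = 2.81 s.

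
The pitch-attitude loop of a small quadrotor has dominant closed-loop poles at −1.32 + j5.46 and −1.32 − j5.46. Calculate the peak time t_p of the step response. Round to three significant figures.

t_p = π/ω_d with ω_d = 5.46 (the imaginary part), so t_p = 0.575 s.

t_p ≈ 0.575 s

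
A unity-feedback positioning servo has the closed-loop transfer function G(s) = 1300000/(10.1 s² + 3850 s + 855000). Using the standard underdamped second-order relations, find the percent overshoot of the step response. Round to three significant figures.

%OS ≈ 6.56%

Dividing through by 10.1: denominator becomes s² + 381.2 s + 84650.
So ω_n = √84650 = 291 rad/s and ζ = 381.2/(2·291) = 0.655.
%OS = 100·exp(−πζ/√(1−ζ²)) = 6.56%.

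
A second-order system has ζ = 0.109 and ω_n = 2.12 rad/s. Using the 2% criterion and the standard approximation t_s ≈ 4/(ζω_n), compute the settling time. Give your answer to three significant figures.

t_s ≈ 17.3 s

t_s ≈ 4/(ζω_n) = 4/(0.109 × 2.12) = 17.3 s.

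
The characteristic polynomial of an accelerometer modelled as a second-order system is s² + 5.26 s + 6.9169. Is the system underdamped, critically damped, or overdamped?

a² − 4b = 5.26² − 4·6.9169 = 0 (repeated real root); the system is critically damped.

critically damped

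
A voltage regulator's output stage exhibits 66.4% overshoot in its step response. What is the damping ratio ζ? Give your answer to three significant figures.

ζ ≈ 0.129

ζ = −ln(OS)/√(π² + (ln OS)²). With OS = 0.664, ln OS = −0.4095 and ζ = 0.4095/3.168 = 0.129.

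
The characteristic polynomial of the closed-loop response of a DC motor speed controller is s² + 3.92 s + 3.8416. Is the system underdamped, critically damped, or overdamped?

a² − 4b = 3.92² − 4·3.8416 = 0 (repeated real root); the system is critically damped.

critically damped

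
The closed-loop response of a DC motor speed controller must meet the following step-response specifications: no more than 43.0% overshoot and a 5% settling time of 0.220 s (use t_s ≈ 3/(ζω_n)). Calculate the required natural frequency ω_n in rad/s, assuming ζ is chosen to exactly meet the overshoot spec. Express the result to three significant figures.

ω_n ≈ 52.6 rad/s

Inverting the overshoot relation: ζ = |ln 0.430|/√(π² + ln²0.430) = 0.259.
Then ω_n = 3/(ζ t_s) = 3/(0.259 × 0.220) = 52.6 rad/s.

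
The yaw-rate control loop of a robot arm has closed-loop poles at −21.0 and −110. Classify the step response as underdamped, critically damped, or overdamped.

Since the poles are distinct, negative and real, the response is overdamped.

overdamped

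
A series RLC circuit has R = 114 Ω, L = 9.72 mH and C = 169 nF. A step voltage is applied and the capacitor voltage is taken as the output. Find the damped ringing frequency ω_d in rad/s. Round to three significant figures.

ω_d ≈ 24000 rad/s

For a series RLC circuit (capacitor voltage as output), ω_n = 1/√(LC) = 1/√(9.72 mH · 169 nF) = 24700 rad/s.
ζ = (R/2)·√(C/L) = (114/2)·√(169 nF/9.72 mH) = 0.238.
ω_d = 24700·√(1 − 0.238²) = 24000 rad/s.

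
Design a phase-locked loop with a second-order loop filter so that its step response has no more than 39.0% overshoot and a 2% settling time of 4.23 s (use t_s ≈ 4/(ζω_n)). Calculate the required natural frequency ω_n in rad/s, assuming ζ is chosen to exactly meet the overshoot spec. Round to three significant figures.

Inverting the overshoot relation: ζ = |ln 0.390|/√(π² + ln²0.390) = 0.287.
Then ω_n = 4/(ζ t_s) = 4/(0.287 × 4.23) = 3.29 rad/s.

ω_n ≈ 3.29 rad/s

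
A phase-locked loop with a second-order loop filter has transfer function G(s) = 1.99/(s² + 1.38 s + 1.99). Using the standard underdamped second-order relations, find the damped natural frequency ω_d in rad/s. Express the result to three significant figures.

ω_n = √1.99 = 1.41 rad/s; ζ = 1.38/(2·1.41) = 0.489.
ω_d = 1.41·√(1 − 0.489²) = 1.23 rad/s.

ω_d ≈ 1.23 rad/s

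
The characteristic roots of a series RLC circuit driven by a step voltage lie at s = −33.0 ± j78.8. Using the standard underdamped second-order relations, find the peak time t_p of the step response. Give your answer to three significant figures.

t_p ≈ 0.0399 s

t_p = π/ω_d with ω_d = 78.8 (the imaginary part), so t_p = 0.0399 s.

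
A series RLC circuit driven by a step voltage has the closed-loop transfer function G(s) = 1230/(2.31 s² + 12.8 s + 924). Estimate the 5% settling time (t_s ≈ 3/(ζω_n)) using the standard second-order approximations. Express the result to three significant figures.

Dividing through by 2.31: denominator becomes s² + 5.541 s + 400.0.
So ω_n = √400.0 = 20.0 rad/s and ζ = 5.541/(2·20.0) = 0.139.
t_s ≈ 3/(ζω_n) = 1.08 s.

t_s ≈ 1.08 s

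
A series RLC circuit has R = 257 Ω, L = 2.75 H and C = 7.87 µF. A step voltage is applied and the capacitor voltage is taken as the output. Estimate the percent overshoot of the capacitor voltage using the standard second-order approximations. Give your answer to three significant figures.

For a series RLC circuit (capacitor voltage as output), ω_n = 1/√(LC) = 1/√(2.75 H · 7.87 µF) = 215 rad/s.
ζ = (R/2)·√(C/L) = (257/2)·√(7.87 µF/2.75 H) = 0.217.
%OS = 100·exp(−πζ/√(1−ζ²)) = 49.7%.

%OS ≈ 49.7%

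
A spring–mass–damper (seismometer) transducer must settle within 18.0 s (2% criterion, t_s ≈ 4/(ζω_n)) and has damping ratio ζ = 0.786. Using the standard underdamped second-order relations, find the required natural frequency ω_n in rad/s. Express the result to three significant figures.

Rearranging t_s ≈ 4/(ζω_n) gives ω_n = 4/(ζ·t_s) = 4/(0.786 × 18.0) = 0.283 rad/s.

ω_n ≈ 0.283 rad/s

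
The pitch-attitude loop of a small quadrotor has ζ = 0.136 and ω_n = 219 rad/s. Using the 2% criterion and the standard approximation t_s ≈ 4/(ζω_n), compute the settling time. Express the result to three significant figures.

t_s ≈ 4/(ζω_n) = 4/(0.136 × 219) = 0.134 s.

t_s ≈ 0.134 s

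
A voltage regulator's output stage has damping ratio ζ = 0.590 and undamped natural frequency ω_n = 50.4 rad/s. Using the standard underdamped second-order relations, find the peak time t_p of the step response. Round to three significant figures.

t_p ≈ 0.0772 s

The damped frequency is ω_d = ω_n√(1−ζ²) = 50.4·√(1−0.348) = 40.7 rad/s.
Peak time t_p = π/ω_d = π/40.7 = 0.0772 s.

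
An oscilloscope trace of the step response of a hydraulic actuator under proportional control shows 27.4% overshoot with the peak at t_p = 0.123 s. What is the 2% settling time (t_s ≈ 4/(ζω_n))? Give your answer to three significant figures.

t_s ≈ 0.380 s

ζ from %OS: ζ = |ln 0.274|/√(π²+ln²0.274) = 0.381.
t_p = π/ω_d ⇒ ω_d = 25.5 rad/s; then ω_n = ω_d/√(1−ζ²) = 27.6 rad/s.
t_s ≈ 4/(ζω_n) = 4/(0.381·27.6) = 0.380 s.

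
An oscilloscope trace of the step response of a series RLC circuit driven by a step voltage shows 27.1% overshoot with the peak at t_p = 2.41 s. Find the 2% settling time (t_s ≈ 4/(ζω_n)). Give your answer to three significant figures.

t_s ≈ 7.38 s

From the overshoot, ζ = −ln(OS)/√(π²+ln²(OS)) = 0.384.
From t_p = π/ω_d, ω_d = π/2.41 = 1.30 rad/s, so ω_n = ω_d/√(1−ζ²) = 1.41 rad/s.
t_s ≈ 4/(ζω_n) = 4/(0.384·1.41) = 7.38 s.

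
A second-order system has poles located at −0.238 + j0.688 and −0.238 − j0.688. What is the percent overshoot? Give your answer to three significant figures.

The poles are at −σ ± jω_d with σ = 0.238 and ω_d = 0.688, so ω_n = √(σ²+ω_d²) = 0.728 rad/s and ζ = σ/ω_n = 0.327.
Overshoot: exp(−π·0.327/√(1−0.327²)) = 0.337, i.e. 33.7%.

%OS ≈ 33.7%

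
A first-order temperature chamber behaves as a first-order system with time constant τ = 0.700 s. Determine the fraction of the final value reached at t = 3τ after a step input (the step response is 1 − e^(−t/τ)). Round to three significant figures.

y(t)/y_∞ = 1 − e^(−t/τ) = 1 − e^(−3) = 1 − e^(−3.00) = 0.950.

y/y_∞ ≈ 0.950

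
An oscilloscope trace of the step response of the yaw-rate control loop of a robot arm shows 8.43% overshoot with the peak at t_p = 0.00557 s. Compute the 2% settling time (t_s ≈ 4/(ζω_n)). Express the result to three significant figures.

t_s ≈ 0.00901 s

The overshoot fixes ζ = −ln(OS)/√(π²+ln²(OS)) = 0.619.
From t_p = π/ω_d, ω_d = π/0.00557 = 564 rad/s, so ω_n = ω_d/√(1−ζ²) = 718 rad/s.
t_s ≈ 4/(ζω_n) = 4/(0.619·718) = 0.00901 s.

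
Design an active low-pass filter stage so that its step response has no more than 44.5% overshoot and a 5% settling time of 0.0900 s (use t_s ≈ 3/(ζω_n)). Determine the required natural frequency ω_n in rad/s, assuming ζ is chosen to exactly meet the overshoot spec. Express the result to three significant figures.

ζ = −ln(OS)/√(π² + (ln OS)²). With OS = 0.445, ln OS = −0.8097 and ζ = 0.8097/3.244 = 0.250.
Then ω_n = 3/(ζ t_s) = 3/(0.250 × 0.0900) = 134 rad/s.

ω_n ≈ 134 rad/s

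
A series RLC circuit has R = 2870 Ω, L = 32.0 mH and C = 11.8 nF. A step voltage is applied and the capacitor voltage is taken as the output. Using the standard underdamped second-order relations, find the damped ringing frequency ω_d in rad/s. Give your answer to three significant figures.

For a series RLC circuit (capacitor voltage as output), ω_n = 1/√(LC) = 1/√(32.0 mH · 11.8 nF) = 51500 rad/s.
ζ = (R/2)·√(C/L) = (2870/2)·√(11.8 nF/32.0 mH) = 0.871.
ω_d = ω_n√(1−ζ²) = 25200 rad/s.

ω_d ≈ 25200 rad/s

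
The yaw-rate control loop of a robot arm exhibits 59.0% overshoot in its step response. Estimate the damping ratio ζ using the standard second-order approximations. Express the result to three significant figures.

From %OS = 100·exp(−πζ/√(1−ζ²)), invert to get ζ = −ln(OS)/√(π² + ln²(OS)) with OS = 0.590.
−ln 0.590 = 0.5276, so ζ = 0.5276/√(π² + 0.2784) = 0.166.

ζ ≈ 0.166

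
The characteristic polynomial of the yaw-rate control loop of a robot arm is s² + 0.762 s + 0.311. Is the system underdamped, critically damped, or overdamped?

underdamped

a² − 4b = 0.762² − 4·0.311 < 0 (complex roots); the system is underdamped.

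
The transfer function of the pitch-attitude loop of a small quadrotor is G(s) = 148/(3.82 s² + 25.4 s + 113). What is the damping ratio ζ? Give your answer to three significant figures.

Dividing through by 3.82: denominator becomes s² + 6.649 s + 29.58.
So ω_n = √29.58 = 5.44 rad/s and ζ = 6.649/(2·5.44) = 0.611.

ζ ≈ 0.611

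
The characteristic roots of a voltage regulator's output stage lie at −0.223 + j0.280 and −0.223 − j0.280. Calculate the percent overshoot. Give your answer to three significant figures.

The poles are at −σ ± jω_d with σ = 0.223 and ω_d = 0.280, so ω_n = √(σ²+ω_d²) = 0.358 rad/s and ζ = σ/ω_n = 0.623.
Overshoot: exp(−π·0.623/√(1−0.623²)) = 0.0819, i.e. 8.19%.

%OS ≈ 8.19%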